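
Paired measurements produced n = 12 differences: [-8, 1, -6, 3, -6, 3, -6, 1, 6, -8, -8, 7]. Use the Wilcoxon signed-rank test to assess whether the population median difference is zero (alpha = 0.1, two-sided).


Step 1: Drop any zero differences (none here) and take |d_i|.
|d| = [8, 1, 6, 3, 6, 3, 6, 1, 6, 8, 8, 7]
Step 2: Midrank |d_i| (ties get averaged ranks).
ranks: |8|->11, |1|->1.5, |6|->6.5, |3|->3.5, |6|->6.5, |3|->3.5, |6|->6.5, |1|->1.5, |6|->6.5, |8|->11, |8|->11, |7|->9
Step 3: Attach original signs; sum ranks with positive sign and with negative sign.
W+ = 1.5 + 3.5 + 3.5 + 1.5 + 6.5 + 9 = 25.5
W- = 11 + 6.5 + 6.5 + 6.5 + 11 + 11 = 52.5
(Check: W+ + W- = 78 should equal n(n+1)/2 = 78.)
Step 4: Test statistic W = min(W+, W-) = 25.5.
Step 5: Ties in |d|, so use the tie-corrected normal approximation.
        E[W] = n(n+1)/4 = 12*13/4 = 39.
        Tie groups: |d|=1 (t=2), |d|=3 (t=2), |d|=6 (t=4), |d|=8 (t=3); sum(t^3 - t) = 96.
        Var[W] = n(n+1)(2n+1)/24 - sum(t^3-t)/48 = 3900/24 - 96/48 = 160.5.
        z = (W - E[W]) / sqrt(Var[W]) = (25.5 - 39) / 12.6689 = -1.0656.
        Two-sided p = 2*Phi(z) = 0.286602.
Step 6: alpha = 0.1. fail to reject H0.

W+ = 25.5, W- = 52.5, W = min = 25.5, p = 0.286602, fail to reject H0.


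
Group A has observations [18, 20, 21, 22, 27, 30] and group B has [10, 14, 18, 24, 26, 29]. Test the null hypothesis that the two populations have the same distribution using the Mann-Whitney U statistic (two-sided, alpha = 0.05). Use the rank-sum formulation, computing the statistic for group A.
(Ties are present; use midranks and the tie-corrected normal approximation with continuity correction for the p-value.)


Step 1: Combine and sort all 12 observations; assign midranks.
sorted (value, group): (10,Y), (14,Y), (18,X), (18,Y), (20,X), (21,X), (22,X), (24,Y), (26,Y), (27,X), (29,Y), (30,X)
ranks: 10->1, 14->2, 18->3.5, 18->3.5, 20->5, 21->6, 22->7, 24->8, 26->9, 27->10, 29->11, 30->12
Step 2: Rank sum for X: R1 = 3.5 + 5 + 6 + 7 + 10 + 12 = 43.5.
Step 3: U_X = R1 - n1(n1+1)/2 = 43.5 - 6*7/2 = 43.5 - 21 = 22.5.
       U_Y = n1*n2 - U_X = 36 - 22.5 = 13.5.
Step 4: Ties are present, so use the tie-corrected normal approximation (with continuity correction) for the p-value.
Step 5: p-value = 0.521110; compare to alpha = 0.05. fail to reject H0.

U_X = 22.5, p = 0.521110, fail to reject H0 at alpha = 0.05.


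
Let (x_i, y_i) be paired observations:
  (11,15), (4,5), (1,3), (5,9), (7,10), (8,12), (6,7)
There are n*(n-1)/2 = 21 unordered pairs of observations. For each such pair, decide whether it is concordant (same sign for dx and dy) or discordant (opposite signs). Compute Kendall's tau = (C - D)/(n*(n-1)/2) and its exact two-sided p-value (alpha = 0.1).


Step 1: Enumerate the 21 unordered pairs (i,j) with i<j and classify each by sign(x_j-x_i) * sign(y_j-y_i).
  (1,2):dx=-7,dy=-10->C; (1,3):dx=-10,dy=-12->C; (1,4):dx=-6,dy=-6->C; (1,5):dx=-4,dy=-5->C
  (1,6):dx=-3,dy=-3->C; (1,7):dx=-5,dy=-8->C; (2,3):dx=-3,dy=-2->C; (2,4):dx=+1,dy=+4->C
  (2,5):dx=+3,dy=+5->C; (2,6):dx=+4,dy=+7->C; (2,7):dx=+2,dy=+2->C; (3,4):dx=+4,dy=+6->C
  (3,5):dx=+6,dy=+7->C; (3,6):dx=+7,dy=+9->C; (3,7):dx=+5,dy=+4->C; (4,5):dx=+2,dy=+1->C
  (4,6):dx=+3,dy=+3->C; (4,7):dx=+1,dy=-2->D; (5,6):dx=+1,dy=+2->C; (5,7):dx=-1,dy=-3->C
  (6,7):dx=-2,dy=-5->C
Step 2: C = 20, D = 1, total pairs = 21.
Step 3: tau = (C - D)/(n(n-1)/2) = (20 - 1)/21 = 0.904762.
Step 4: Exact two-sided p-value (enumerate n! = 5040 permutations of y under H0): p = 0.002778.
Step 5: alpha = 0.1. reject H0.

tau_b = 0.9048 (C=20, D=1), p = 0.002778, reject H0.


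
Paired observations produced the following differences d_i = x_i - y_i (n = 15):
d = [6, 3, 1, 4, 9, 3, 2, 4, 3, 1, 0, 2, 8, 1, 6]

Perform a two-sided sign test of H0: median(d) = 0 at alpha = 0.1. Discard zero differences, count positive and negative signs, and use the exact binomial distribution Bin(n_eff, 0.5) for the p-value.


Step 1: Discard zero differences. Original n = 15; n_eff = number of nonzero differences = 14.
Nonzero differences (with sign): +6, +3, +1, +4, +9, +3, +2, +4, +3, +1, +2, +8, +1, +6
Step 2: Count signs: positive = 14, negative = 0.
Step 3: Under H0: P(positive) = 0.5, so the number of positives S ~ Bin(14, 0.5).
Step 4: Two-sided exact p-value = sum of Bin(14,0.5) probabilities at or below the observed probability = 0.000122.
Step 5: alpha = 0.1. reject H0.

n_eff = 14, pos = 14, neg = 0, p = 0.000122, reject H0.


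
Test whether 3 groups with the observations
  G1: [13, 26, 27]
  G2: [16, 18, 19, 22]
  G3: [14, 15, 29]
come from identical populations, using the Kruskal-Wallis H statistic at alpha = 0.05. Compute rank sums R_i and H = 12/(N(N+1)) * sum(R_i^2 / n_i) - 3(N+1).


Step 1: Combine all N = 10 observations and assign midranks.
sorted (value, group, rank): (13,G1,1), (14,G3,2), (15,G3,3), (16,G2,4), (18,G2,5), (19,G2,6), (22,G2,7), (26,G1,8), (27,G1,9), (29,G3,10)
Step 2: Sum ranks within each group.
R_1 = 18 (n_1 = 3)
R_2 = 22 (n_2 = 4)
R_3 = 15 (n_3 = 3)
Step 3: H = 12/(N(N+1)) * sum(R_i^2/n_i) - 3(N+1)
     = 12/(10*11) * (18^2/3 + 22^2/4 + 15^2/3) - 3*11
     = 0.109091 * 304 - 33
     = 0.163636.
Step 4: No ties, so H is used without correction.
Step 5: Under H0, H ~ chi^2(2); p-value = 0.921439.
Step 6: alpha = 0.05. fail to reject H0.

H = 0.1636, df = 2, p = 0.921439, fail to reject H0.


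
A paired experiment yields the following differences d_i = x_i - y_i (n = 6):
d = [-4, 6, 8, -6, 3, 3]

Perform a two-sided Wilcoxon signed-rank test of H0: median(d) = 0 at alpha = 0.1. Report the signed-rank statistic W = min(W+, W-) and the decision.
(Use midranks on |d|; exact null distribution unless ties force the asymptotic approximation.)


Step 1: Drop any zero differences (none here) and take |d_i|.
|d| = [4, 6, 8, 6, 3, 3]
Step 2: Midrank |d_i| (ties get averaged ranks).
ranks: |4|->3, |6|->4.5, |8|->6, |6|->4.5, |3|->1.5, |3|->1.5
Step 3: Attach original signs; sum ranks with positive sign and with negative sign.
W+ = 4.5 + 6 + 1.5 + 1.5 = 13.5
W- = 3 + 4.5 = 7.5
(Check: W+ + W- = 21 should equal n(n+1)/2 = 21.)
Step 4: Test statistic W = min(W+, W-) = 7.5.
Step 5: Ties in |d|, so use the tie-corrected normal approximation.
        E[W] = n(n+1)/4 = 6*7/4 = 10.5.
        Tie groups: |d|=3 (t=2), |d|=6 (t=2); sum(t^3 - t) = 12.
        Var[W] = n(n+1)(2n+1)/24 - sum(t^3-t)/48 = 546/24 - 12/48 = 22.5.
        z = (W - E[W]) / sqrt(Var[W]) = (7.5 - 10.5) / 4.7434 = -0.6325.
        Two-sided p = 2*Phi(z) = 0.527089.
Step 6: alpha = 0.1. fail to reject H0.

W+ = 13.5, W- = 7.5, W = min = 7.5, p = 0.527089, fail to reject H0.


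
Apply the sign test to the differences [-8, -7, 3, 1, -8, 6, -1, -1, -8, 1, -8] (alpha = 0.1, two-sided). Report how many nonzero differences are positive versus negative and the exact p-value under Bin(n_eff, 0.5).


Step 1: Discard zero differences. Original n = 11; n_eff = number of nonzero differences = 11.
Nonzero differences (with sign): -8, -7, +3, +1, -8, +6, -1, -1, -8, +1, -8
Step 2: Count signs: positive = 4, negative = 7.
Step 3: Under H0: P(positive) = 0.5, so the number of positives S ~ Bin(11, 0.5).
Step 4: Two-sided exact p-value = sum of Bin(11,0.5) probabilities at or below the observed probability = 0.548828.
Step 5: alpha = 0.1. fail to reject H0.

n_eff = 11, pos = 4, neg = 7, p = 0.548828, fail to reject H0.


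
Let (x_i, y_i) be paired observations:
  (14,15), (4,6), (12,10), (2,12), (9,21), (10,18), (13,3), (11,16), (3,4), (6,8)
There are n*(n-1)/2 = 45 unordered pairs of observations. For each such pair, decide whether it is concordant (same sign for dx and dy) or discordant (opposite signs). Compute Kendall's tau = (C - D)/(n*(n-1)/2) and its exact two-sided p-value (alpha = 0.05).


Step 1: Enumerate the 45 unordered pairs (i,j) with i<j and classify each by sign(x_j-x_i) * sign(y_j-y_i).
  (1,2):dx=-10,dy=-9->C; (1,3):dx=-2,dy=-5->C; (1,4):dx=-12,dy=-3->C; (1,5):dx=-5,dy=+6->D
  (1,6):dx=-4,dy=+3->D; (1,7):dx=-1,dy=-12->C; (1,8):dx=-3,dy=+1->D; (1,9):dx=-11,dy=-11->C
  (1,10):dx=-8,dy=-7->C; (2,3):dx=+8,dy=+4->C; (2,4):dx=-2,dy=+6->D; (2,5):dx=+5,dy=+15->C
  (2,6):dx=+6,dy=+12->C; (2,7):dx=+9,dy=-3->D; (2,8):dx=+7,dy=+10->C; (2,9):dx=-1,dy=-2->C
  (2,10):dx=+2,dy=+2->C; (3,4):dx=-10,dy=+2->D; (3,5):dx=-3,dy=+11->D; (3,6):dx=-2,dy=+8->D
  (3,7):dx=+1,dy=-7->D; (3,8):dx=-1,dy=+6->D; (3,9):dx=-9,dy=-6->C; (3,10):dx=-6,dy=-2->C
  (4,5):dx=+7,dy=+9->C; (4,6):dx=+8,dy=+6->C; (4,7):dx=+11,dy=-9->D; (4,8):dx=+9,dy=+4->C
  (4,9):dx=+1,dy=-8->D; (4,10):dx=+4,dy=-4->D; (5,6):dx=+1,dy=-3->D; (5,7):dx=+4,dy=-18->D
  (5,8):dx=+2,dy=-5->D; (5,9):dx=-6,dy=-17->C; (5,10):dx=-3,dy=-13->C; (6,7):dx=+3,dy=-15->D
  (6,8):dx=+1,dy=-2->D; (6,9):dx=-7,dy=-14->C; (6,10):dx=-4,dy=-10->C; (7,8):dx=-2,dy=+13->D
  (7,9):dx=-10,dy=+1->D; (7,10):dx=-7,dy=+5->D; (8,9):dx=-8,dy=-12->C; (8,10):dx=-5,dy=-8->C
  (9,10):dx=+3,dy=+4->C
Step 2: C = 24, D = 21, total pairs = 45.
Step 3: tau = (C - D)/(n(n-1)/2) = (24 - 21)/45 = 0.066667.
Step 4: Exact two-sided p-value (enumerate n! = 3628800 permutations of y under H0): p = 0.861801.
Step 5: alpha = 0.05. fail to reject H0.

tau_b = 0.0667 (C=24, D=21), p = 0.861801, fail to reject H0.


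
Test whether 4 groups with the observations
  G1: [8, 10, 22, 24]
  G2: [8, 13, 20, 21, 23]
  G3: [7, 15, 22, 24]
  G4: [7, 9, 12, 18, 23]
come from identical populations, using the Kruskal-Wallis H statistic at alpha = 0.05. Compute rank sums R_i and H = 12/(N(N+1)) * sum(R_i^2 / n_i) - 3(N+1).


Step 1: Combine all N = 18 observations and assign midranks.
sorted (value, group, rank): (7,G3,1.5), (7,G4,1.5), (8,G1,3.5), (8,G2,3.5), (9,G4,5), (10,G1,6), (12,G4,7), (13,G2,8), (15,G3,9), (18,G4,10), (20,G2,11), (21,G2,12), (22,G1,13.5), (22,G3,13.5), (23,G2,15.5), (23,G4,15.5), (24,G1,17.5), (24,G3,17.5)
Step 2: Sum ranks within each group.
R_1 = 40.5 (n_1 = 4)
R_2 = 50 (n_2 = 5)
R_3 = 41.5 (n_3 = 4)
R_4 = 39 (n_4 = 5)
Step 3: H = 12/(N(N+1)) * sum(R_i^2/n_i) - 3(N+1)
     = 12/(18*19) * (40.5^2/4 + 50^2/5 + 41.5^2/4 + 39^2/5) - 3*19
     = 0.035088 * 1644.83 - 57
     = 0.713158.
Step 4: Ties present; correction factor C = 1 - 30/(18^3 - 18) = 0.994840. Corrected H = 0.713158 / 0.994840 = 0.716857.
Step 5: Under H0, H ~ chi^2(3); p-value = 0.869232.
Step 6: alpha = 0.05. fail to reject H0.

H = 0.7169, df = 3, p = 0.869232, fail to reject H0.


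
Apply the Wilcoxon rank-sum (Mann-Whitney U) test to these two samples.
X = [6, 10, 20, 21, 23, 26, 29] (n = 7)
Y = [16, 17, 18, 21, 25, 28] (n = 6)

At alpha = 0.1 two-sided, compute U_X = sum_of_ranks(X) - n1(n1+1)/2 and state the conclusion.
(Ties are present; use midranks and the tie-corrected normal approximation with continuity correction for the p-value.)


Step 1: Combine and sort all 13 observations; assign midranks.
sorted (value, group): (6,X), (10,X), (16,Y), (17,Y), (18,Y), (20,X), (21,X), (21,Y), (23,X), (25,Y), (26,X), (28,Y), (29,X)
ranks: 6->1, 10->2, 16->3, 17->4, 18->5, 20->6, 21->7.5, 21->7.5, 23->9, 25->10, 26->11, 28->12, 29->13
Step 2: Rank sum for X: R1 = 1 + 2 + 6 + 7.5 + 9 + 11 + 13 = 49.5.
Step 3: U_X = R1 - n1(n1+1)/2 = 49.5 - 7*8/2 = 49.5 - 28 = 21.5.
       U_Y = n1*n2 - U_X = 42 - 21.5 = 20.5.
Step 4: Ties are present, so use the tie-corrected normal approximation (with continuity correction) for the p-value.
Step 5: p-value = 1.000000; compare to alpha = 0.1. fail to reject H0.

U_X = 21.5, p = 1.000000, fail to reject H0 at alpha = 0.1.


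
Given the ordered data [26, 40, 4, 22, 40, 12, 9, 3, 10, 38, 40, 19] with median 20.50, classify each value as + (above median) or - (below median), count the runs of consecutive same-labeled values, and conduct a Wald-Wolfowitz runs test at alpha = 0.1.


Step 1: Compute median = 20.50; label A = above, B = below.
Labels in order: AABAABBBBAAB  (n_A = 6, n_B = 6)
Step 2: Count runs R = 6.
Step 3: Under H0 (random ordering), E[R] = 2*n_A*n_B/(n_A+n_B) + 1 = 2*6*6/12 + 1 = 7.0000.
        Var[R] = 2*n_A*n_B*(2*n_A*n_B - n_A - n_B) / ((n_A+n_B)^2 * (n_A+n_B-1)) = 4320/1584 = 2.7273.
        SD[R] = 1.6514.
Step 4: Continuity-corrected z = (R + 0.5 - E[R]) / SD[R] = (6 + 0.5 - 7.0000) / 1.6514 = -0.3028.
Step 5: Two-sided p-value via normal approximation = 2*(1 - Phi(|z|)) = 0.762069.
Step 6: alpha = 0.1. fail to reject H0.

R = 6, z = -0.3028, p = 0.762069, fail to reject H0.


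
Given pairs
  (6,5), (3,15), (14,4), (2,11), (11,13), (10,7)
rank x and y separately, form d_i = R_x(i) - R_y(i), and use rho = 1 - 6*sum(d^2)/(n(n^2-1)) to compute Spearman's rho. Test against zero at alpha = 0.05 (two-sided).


Step 1: Rank x and y separately (midranks; no ties here).
rank(x): 6->3, 3->2, 14->6, 2->1, 11->5, 10->4
rank(y): 5->2, 15->6, 4->1, 11->4, 13->5, 7->3
Step 2: d_i = R_x(i) - R_y(i); compute d_i^2.
  (3-2)^2=1, (2-6)^2=16, (6-1)^2=25, (1-4)^2=9, (5-5)^2=0, (4-3)^2=1
sum(d^2) = 52.
Step 3: rho = 1 - 6*52 / (6*(6^2 - 1)) = 1 - 312/210 = -0.485714.
Step 4: Under H0, t = rho * sqrt((n-2)/(1-rho^2)) = -1.1113 ~ t(4).
Step 5: Two-sided p-value from the t-distribution with 4 df = 0.328723.
Step 6: alpha = 0.05. fail to reject H0.

rho = -0.4857, p = 0.328723, fail to reject H0 at alpha = 0.05.


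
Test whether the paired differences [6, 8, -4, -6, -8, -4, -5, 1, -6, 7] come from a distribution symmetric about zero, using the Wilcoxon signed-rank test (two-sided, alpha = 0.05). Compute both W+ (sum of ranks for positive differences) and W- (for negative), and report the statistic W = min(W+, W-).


Step 1: Drop any zero differences (none here) and take |d_i|.
|d| = [6, 8, 4, 6, 8, 4, 5, 1, 6, 7]
Step 2: Midrank |d_i| (ties get averaged ranks).
ranks: |6|->6, |8|->9.5, |4|->2.5, |6|->6, |8|->9.5, |4|->2.5, |5|->4, |1|->1, |6|->6, |7|->8
Step 3: Attach original signs; sum ranks with positive sign and with negative sign.
W+ = 6 + 9.5 + 1 + 8 = 24.5
W- = 2.5 + 6 + 9.5 + 2.5 + 4 + 6 = 30.5
(Check: W+ + W- = 55 should equal n(n+1)/2 = 55.)
Step 4: Test statistic W = min(W+, W-) = 24.5.
Step 5: Ties in |d|, so use the tie-corrected normal approximation.
        E[W] = n(n+1)/4 = 10*11/4 = 27.5.
        Tie groups: |d|=4 (t=2), |d|=6 (t=3), |d|=8 (t=2); sum(t^3 - t) = 36.
        Var[W] = n(n+1)(2n+1)/24 - sum(t^3-t)/48 = 2310/24 - 36/48 = 95.5.
        z = (W - E[W]) / sqrt(Var[W]) = (24.5 - 27.5) / 9.7724 = -0.3070.
        Two-sided p = 2*Phi(z) = 0.758853.
Step 6: alpha = 0.05. fail to reject H0.

W+ = 24.5, W- = 30.5, W = min = 24.5, p = 0.758853, fail to reject H0.


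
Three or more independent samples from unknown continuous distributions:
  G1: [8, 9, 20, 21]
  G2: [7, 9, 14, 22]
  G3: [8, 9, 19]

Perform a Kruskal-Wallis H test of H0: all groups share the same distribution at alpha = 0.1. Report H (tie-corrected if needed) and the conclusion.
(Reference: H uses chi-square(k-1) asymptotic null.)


Step 1: Combine all N = 11 observations and assign midranks.
sorted (value, group, rank): (7,G2,1), (8,G1,2.5), (8,G3,2.5), (9,G1,5), (9,G2,5), (9,G3,5), (14,G2,7), (19,G3,8), (20,G1,9), (21,G1,10), (22,G2,11)
Step 2: Sum ranks within each group.
R_1 = 26.5 (n_1 = 4)
R_2 = 24 (n_2 = 4)
R_3 = 15.5 (n_3 = 3)
Step 3: H = 12/(N(N+1)) * sum(R_i^2/n_i) - 3(N+1)
     = 12/(11*12) * (26.5^2/4 + 24^2/4 + 15.5^2/3) - 3*12
     = 0.090909 * 399.646 - 36
     = 0.331439.
Step 4: Ties present; correction factor C = 1 - 30/(11^3 - 11) = 0.977273. Corrected H = 0.331439 / 0.977273 = 0.339147.
Step 5: Under H0, H ~ chi^2(2); p-value = 0.844025.
Step 6: alpha = 0.1. fail to reject H0.

H = 0.3391, df = 2, p = 0.844025, fail to reject H0.


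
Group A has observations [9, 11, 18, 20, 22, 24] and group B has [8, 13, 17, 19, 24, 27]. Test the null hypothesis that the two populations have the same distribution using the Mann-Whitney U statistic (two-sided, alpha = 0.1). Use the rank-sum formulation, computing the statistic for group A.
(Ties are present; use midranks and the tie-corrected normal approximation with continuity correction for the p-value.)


Step 1: Combine and sort all 12 observations; assign midranks.
sorted (value, group): (8,Y), (9,X), (11,X), (13,Y), (17,Y), (18,X), (19,Y), (20,X), (22,X), (24,X), (24,Y), (27,Y)
ranks: 8->1, 9->2, 11->3, 13->4, 17->5, 18->6, 19->7, 20->8, 22->9, 24->10.5, 24->10.5, 27->12
Step 2: Rank sum for X: R1 = 2 + 3 + 6 + 8 + 9 + 10.5 = 38.5.
Step 3: U_X = R1 - n1(n1+1)/2 = 38.5 - 6*7/2 = 38.5 - 21 = 17.5.
       U_Y = n1*n2 - U_X = 36 - 17.5 = 18.5.
Step 4: Ties are present, so use the tie-corrected normal approximation (with continuity correction) for the p-value.
Step 5: p-value = 1.000000; compare to alpha = 0.1. fail to reject H0.

U_X = 17.5, p = 1.000000, fail to reject H0 at alpha = 0.1.


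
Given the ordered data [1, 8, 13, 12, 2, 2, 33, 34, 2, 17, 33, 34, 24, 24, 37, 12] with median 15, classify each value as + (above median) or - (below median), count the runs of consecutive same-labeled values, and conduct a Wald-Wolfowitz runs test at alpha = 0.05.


Step 1: Compute median = 15; label A = above, B = below.
Labels in order: BBBBBBAABAAAAAAB  (n_A = 8, n_B = 8)
Step 2: Count runs R = 5.
Step 3: Under H0 (random ordering), E[R] = 2*n_A*n_B/(n_A+n_B) + 1 = 2*8*8/16 + 1 = 9.0000.
        Var[R] = 2*n_A*n_B*(2*n_A*n_B - n_A - n_B) / ((n_A+n_B)^2 * (n_A+n_B-1)) = 14336/3840 = 3.7333.
        SD[R] = 1.9322.
Step 4: Continuity-corrected z = (R + 0.5 - E[R]) / SD[R] = (5 + 0.5 - 9.0000) / 1.9322 = -1.8114.
Step 5: Two-sided p-value via normal approximation = 2*(1 - Phi(|z|)) = 0.070076.
Step 6: alpha = 0.05. fail to reject H0.

R = 5, z = -1.8114, p = 0.070076, fail to reject H0.


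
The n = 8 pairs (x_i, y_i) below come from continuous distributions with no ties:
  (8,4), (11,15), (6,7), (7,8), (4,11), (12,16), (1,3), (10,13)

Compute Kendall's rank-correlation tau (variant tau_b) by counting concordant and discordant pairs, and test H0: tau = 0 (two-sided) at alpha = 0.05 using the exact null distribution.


Step 1: Enumerate the 28 unordered pairs (i,j) with i<j and classify each by sign(x_j-x_i) * sign(y_j-y_i).
  (1,2):dx=+3,dy=+11->C; (1,3):dx=-2,dy=+3->D; (1,4):dx=-1,dy=+4->D; (1,5):dx=-4,dy=+7->D
  (1,6):dx=+4,dy=+12->C; (1,7):dx=-7,dy=-1->C; (1,8):dx=+2,dy=+9->C; (2,3):dx=-5,dy=-8->C
  (2,4):dx=-4,dy=-7->C; (2,5):dx=-7,dy=-4->C; (2,6):dx=+1,dy=+1->C; (2,7):dx=-10,dy=-12->C
  (2,8):dx=-1,dy=-2->C; (3,4):dx=+1,dy=+1->C; (3,5):dx=-2,dy=+4->D; (3,6):dx=+6,dy=+9->C
  (3,7):dx=-5,dy=-4->C; (3,8):dx=+4,dy=+6->C; (4,5):dx=-3,dy=+3->D; (4,6):dx=+5,dy=+8->C
  (4,7):dx=-6,dy=-5->C; (4,8):dx=+3,dy=+5->C; (5,6):dx=+8,dy=+5->C; (5,7):dx=-3,dy=-8->C
  (5,8):dx=+6,dy=+2->C; (6,7):dx=-11,dy=-13->C; (6,8):dx=-2,dy=-3->C; (7,8):dx=+9,dy=+10->C
Step 2: C = 23, D = 5, total pairs = 28.
Step 3: tau = (C - D)/(n(n-1)/2) = (23 - 5)/28 = 0.642857.
Step 4: Exact two-sided p-value (enumerate n! = 40320 permutations of y under H0): p = 0.031151.
Step 5: alpha = 0.05. reject H0.

tau_b = 0.6429 (C=23, D=5), p = 0.031151, reject H0.


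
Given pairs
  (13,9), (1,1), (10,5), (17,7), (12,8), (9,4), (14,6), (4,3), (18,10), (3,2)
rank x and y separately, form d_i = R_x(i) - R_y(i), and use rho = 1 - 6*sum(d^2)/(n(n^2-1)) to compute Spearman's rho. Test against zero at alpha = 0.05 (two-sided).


Step 1: Rank x and y separately (midranks; no ties here).
rank(x): 13->7, 1->1, 10->5, 17->9, 12->6, 9->4, 14->8, 4->3, 18->10, 3->2
rank(y): 9->9, 1->1, 5->5, 7->7, 8->8, 4->4, 6->6, 3->3, 10->10, 2->2
Step 2: d_i = R_x(i) - R_y(i); compute d_i^2.
  (7-9)^2=4, (1-1)^2=0, (5-5)^2=0, (9-7)^2=4, (6-8)^2=4, (4-4)^2=0, (8-6)^2=4, (3-3)^2=0, (10-10)^2=0, (2-2)^2=0
sum(d^2) = 16.
Step 3: rho = 1 - 6*16 / (10*(10^2 - 1)) = 1 - 96/990 = 0.903030.
Step 4: Under H0, t = rho * sqrt((n-2)/(1-rho^2)) = 5.9457 ~ t(8).
Step 5: Two-sided p-value from the t-distribution with 8 df = 0.000344.
Step 6: alpha = 0.05. reject H0.

rho = 0.9030, p = 0.000344, reject H0 at alpha = 0.05.


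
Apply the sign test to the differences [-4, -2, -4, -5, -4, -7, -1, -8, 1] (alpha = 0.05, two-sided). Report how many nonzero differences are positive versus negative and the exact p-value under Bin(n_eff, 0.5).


Step 1: Discard zero differences. Original n = 9; n_eff = number of nonzero differences = 9.
Nonzero differences (with sign): -4, -2, -4, -5, -4, -7, -1, -8, +1
Step 2: Count signs: positive = 1, negative = 8.
Step 3: Under H0: P(positive) = 0.5, so the number of positives S ~ Bin(9, 0.5).
Step 4: Two-sided exact p-value = sum of Bin(9,0.5) probabilities at or below the observed probability = 0.039062.
Step 5: alpha = 0.05. reject H0.

n_eff = 9, pos = 1, neg = 8, p = 0.039062, reject H0.


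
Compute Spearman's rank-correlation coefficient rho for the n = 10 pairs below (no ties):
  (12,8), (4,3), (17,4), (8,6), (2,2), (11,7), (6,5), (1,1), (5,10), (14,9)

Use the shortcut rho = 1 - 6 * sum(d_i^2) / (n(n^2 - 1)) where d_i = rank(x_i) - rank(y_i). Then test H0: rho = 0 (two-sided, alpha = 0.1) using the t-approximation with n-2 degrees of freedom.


Step 1: Rank x and y separately (midranks; no ties here).
rank(x): 12->8, 4->3, 17->10, 8->6, 2->2, 11->7, 6->5, 1->1, 5->4, 14->9
rank(y): 8->8, 3->3, 4->4, 6->6, 2->2, 7->7, 5->5, 1->1, 10->10, 9->9
Step 2: d_i = R_x(i) - R_y(i); compute d_i^2.
  (8-8)^2=0, (3-3)^2=0, (10-4)^2=36, (6-6)^2=0, (2-2)^2=0, (7-7)^2=0, (5-5)^2=0, (1-1)^2=0, (4-10)^2=36, (9-9)^2=0
sum(d^2) = 72.
Step 3: rho = 1 - 6*72 / (10*(10^2 - 1)) = 1 - 432/990 = 0.563636.
Step 4: Under H0, t = rho * sqrt((n-2)/(1-rho^2)) = 1.9300 ~ t(8).
Step 5: Two-sided p-value from the t-distribution with 8 df = 0.089724.
Step 6: alpha = 0.1. reject H0.

rho = 0.5636, p = 0.089724, reject H0 at alpha = 0.1.


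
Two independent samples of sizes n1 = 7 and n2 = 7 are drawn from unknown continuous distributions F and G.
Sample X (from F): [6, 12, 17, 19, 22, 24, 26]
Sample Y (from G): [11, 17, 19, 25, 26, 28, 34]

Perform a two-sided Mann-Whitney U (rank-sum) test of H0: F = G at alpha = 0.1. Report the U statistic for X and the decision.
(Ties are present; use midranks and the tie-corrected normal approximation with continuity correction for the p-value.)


Step 1: Combine and sort all 14 observations; assign midranks.
sorted (value, group): (6,X), (11,Y), (12,X), (17,X), (17,Y), (19,X), (19,Y), (22,X), (24,X), (25,Y), (26,X), (26,Y), (28,Y), (34,Y)
ranks: 6->1, 11->2, 12->3, 17->4.5, 17->4.5, 19->6.5, 19->6.5, 22->8, 24->9, 25->10, 26->11.5, 26->11.5, 28->13, 34->14
Step 2: Rank sum for X: R1 = 1 + 3 + 4.5 + 6.5 + 8 + 9 + 11.5 = 43.5.
Step 3: U_X = R1 - n1(n1+1)/2 = 43.5 - 7*8/2 = 43.5 - 28 = 15.5.
       U_Y = n1*n2 - U_X = 49 - 15.5 = 33.5.
Step 4: Ties are present, so use the tie-corrected normal approximation (with continuity correction) for the p-value.
Step 5: p-value = 0.275850; compare to alpha = 0.1. fail to reject H0.

U_X = 15.5, p = 0.275850, fail to reject H0 at alpha = 0.1.


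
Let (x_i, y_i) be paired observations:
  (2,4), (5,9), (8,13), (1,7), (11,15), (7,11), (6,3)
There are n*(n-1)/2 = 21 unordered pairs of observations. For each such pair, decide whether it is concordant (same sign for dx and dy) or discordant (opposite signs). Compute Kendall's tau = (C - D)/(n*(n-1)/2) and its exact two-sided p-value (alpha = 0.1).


Step 1: Enumerate the 21 unordered pairs (i,j) with i<j and classify each by sign(x_j-x_i) * sign(y_j-y_i).
  (1,2):dx=+3,dy=+5->C; (1,3):dx=+6,dy=+9->C; (1,4):dx=-1,dy=+3->D; (1,5):dx=+9,dy=+11->C
  (1,6):dx=+5,dy=+7->C; (1,7):dx=+4,dy=-1->D; (2,3):dx=+3,dy=+4->C; (2,4):dx=-4,dy=-2->C
  (2,5):dx=+6,dy=+6->C; (2,6):dx=+2,dy=+2->C; (2,7):dx=+1,dy=-6->D; (3,4):dx=-7,dy=-6->C
  (3,5):dx=+3,dy=+2->C; (3,6):dx=-1,dy=-2->C; (3,7):dx=-2,dy=-10->C; (4,5):dx=+10,dy=+8->C
  (4,6):dx=+6,dy=+4->C; (4,7):dx=+5,dy=-4->D; (5,6):dx=-4,dy=-4->C; (5,7):dx=-5,dy=-12->C
  (6,7):dx=-1,dy=-8->C
Step 2: C = 17, D = 4, total pairs = 21.
Step 3: tau = (C - D)/(n(n-1)/2) = (17 - 4)/21 = 0.619048.
Step 4: Exact two-sided p-value (enumerate n! = 5040 permutations of y under H0): p = 0.069048.
Step 5: alpha = 0.1. reject H0.

tau_b = 0.6190 (C=17, D=4), p = 0.069048, reject H0.


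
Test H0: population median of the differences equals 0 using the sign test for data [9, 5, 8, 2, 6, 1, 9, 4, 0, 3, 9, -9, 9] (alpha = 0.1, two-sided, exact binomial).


Step 1: Discard zero differences. Original n = 13; n_eff = number of nonzero differences = 12.
Nonzero differences (with sign): +9, +5, +8, +2, +6, +1, +9, +4, +3, +9, -9, +9
Step 2: Count signs: positive = 11, negative = 1.
Step 3: Under H0: P(positive) = 0.5, so the number of positives S ~ Bin(12, 0.5).
Step 4: Two-sided exact p-value = sum of Bin(12,0.5) probabilities at or below the observed probability = 0.006348.
Step 5: alpha = 0.1. reject H0.

n_eff = 12, pos = 11, neg = 1, p = 0.006348, reject H0.


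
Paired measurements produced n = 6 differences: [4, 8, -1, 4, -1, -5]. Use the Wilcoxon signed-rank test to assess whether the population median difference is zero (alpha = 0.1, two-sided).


Step 1: Drop any zero differences (none here) and take |d_i|.
|d| = [4, 8, 1, 4, 1, 5]
Step 2: Midrank |d_i| (ties get averaged ranks).
ranks: |4|->3.5, |8|->6, |1|->1.5, |4|->3.5, |1|->1.5, |5|->5
Step 3: Attach original signs; sum ranks with positive sign and with negative sign.
W+ = 3.5 + 6 + 3.5 = 13
W- = 1.5 + 1.5 + 5 = 8
(Check: W+ + W- = 21 should equal n(n+1)/2 = 21.)
Step 4: Test statistic W = min(W+, W-) = 8.
Step 5: Ties in |d|, so use the tie-corrected normal approximation.
        E[W] = n(n+1)/4 = 6*7/4 = 10.5.
        Tie groups: |d|=1 (t=2), |d|=4 (t=2); sum(t^3 - t) = 12.
        Var[W] = n(n+1)(2n+1)/24 - sum(t^3-t)/48 = 546/24 - 12/48 = 22.5.
        z = (W - E[W]) / sqrt(Var[W]) = (8 - 10.5) / 4.7434 = -0.5270.
        Two-sided p = 2*Phi(z) = 0.598161.
Step 6: alpha = 0.1. fail to reject H0.

W+ = 13, W- = 8, W = min = 8, p = 0.598161, fail to reject H0.


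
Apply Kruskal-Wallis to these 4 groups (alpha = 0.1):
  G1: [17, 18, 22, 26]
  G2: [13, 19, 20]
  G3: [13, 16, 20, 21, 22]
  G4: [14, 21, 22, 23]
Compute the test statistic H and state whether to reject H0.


Step 1: Combine all N = 16 observations and assign midranks.
sorted (value, group, rank): (13,G2,1.5), (13,G3,1.5), (14,G4,3), (16,G3,4), (17,G1,5), (18,G1,6), (19,G2,7), (20,G2,8.5), (20,G3,8.5), (21,G3,10.5), (21,G4,10.5), (22,G1,13), (22,G3,13), (22,G4,13), (23,G4,15), (26,G1,16)
Step 2: Sum ranks within each group.
R_1 = 40 (n_1 = 4)
R_2 = 17 (n_2 = 3)
R_3 = 37.5 (n_3 = 5)
R_4 = 41.5 (n_4 = 4)
Step 3: H = 12/(N(N+1)) * sum(R_i^2/n_i) - 3(N+1)
     = 12/(16*17) * (40^2/4 + 17^2/3 + 37.5^2/5 + 41.5^2/4) - 3*17
     = 0.044118 * 1208.15 - 51
     = 2.300551.
Step 4: Ties present; correction factor C = 1 - 42/(16^3 - 16) = 0.989706. Corrected H = 2.300551 / 0.989706 = 2.324480.
Step 5: Under H0, H ~ chi^2(3); p-value = 0.507847.
Step 6: alpha = 0.1. fail to reject H0.

H = 2.3245, df = 3, p = 0.507847, fail to reject H0.


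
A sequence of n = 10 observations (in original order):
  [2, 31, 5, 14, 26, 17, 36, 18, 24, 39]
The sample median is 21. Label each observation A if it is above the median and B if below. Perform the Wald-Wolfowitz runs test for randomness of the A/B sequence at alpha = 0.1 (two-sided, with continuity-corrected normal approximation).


Step 1: Compute median = 21; label A = above, B = below.
Labels in order: BABBABABAA  (n_A = 5, n_B = 5)
Step 2: Count runs R = 8.
Step 3: Under H0 (random ordering), E[R] = 2*n_A*n_B/(n_A+n_B) + 1 = 2*5*5/10 + 1 = 6.0000.
        Var[R] = 2*n_A*n_B*(2*n_A*n_B - n_A - n_B) / ((n_A+n_B)^2 * (n_A+n_B-1)) = 2000/900 = 2.2222.
        SD[R] = 1.4907.
Step 4: Continuity-corrected z = (R - 0.5 - E[R]) / SD[R] = (8 - 0.5 - 6.0000) / 1.4907 = 1.0062.
Step 5: Two-sided p-value via normal approximation = 2*(1 - Phi(|z|)) = 0.314305.
Step 6: alpha = 0.1. fail to reject H0.

R = 8, z = 1.0062, p = 0.314305, fail to reject H0.


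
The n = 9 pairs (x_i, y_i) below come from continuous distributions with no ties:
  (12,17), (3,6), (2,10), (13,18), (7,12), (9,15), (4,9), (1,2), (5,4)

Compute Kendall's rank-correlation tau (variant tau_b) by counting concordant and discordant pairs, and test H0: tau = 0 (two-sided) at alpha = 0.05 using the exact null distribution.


Step 1: Enumerate the 36 unordered pairs (i,j) with i<j and classify each by sign(x_j-x_i) * sign(y_j-y_i).
  (1,2):dx=-9,dy=-11->C; (1,3):dx=-10,dy=-7->C; (1,4):dx=+1,dy=+1->C; (1,5):dx=-5,dy=-5->C
  (1,6):dx=-3,dy=-2->C; (1,7):dx=-8,dy=-8->C; (1,8):dx=-11,dy=-15->C; (1,9):dx=-7,dy=-13->C
  (2,3):dx=-1,dy=+4->D; (2,4):dx=+10,dy=+12->C; (2,5):dx=+4,dy=+6->C; (2,6):dx=+6,dy=+9->C
  (2,7):dx=+1,dy=+3->C; (2,8):dx=-2,dy=-4->C; (2,9):dx=+2,dy=-2->D; (3,4):dx=+11,dy=+8->C
  (3,5):dx=+5,dy=+2->C; (3,6):dx=+7,dy=+5->C; (3,7):dx=+2,dy=-1->D; (3,8):dx=-1,dy=-8->C
  (3,9):dx=+3,dy=-6->D; (4,5):dx=-6,dy=-6->C; (4,6):dx=-4,dy=-3->C; (4,7):dx=-9,dy=-9->C
  (4,8):dx=-12,dy=-16->C; (4,9):dx=-8,dy=-14->C; (5,6):dx=+2,dy=+3->C; (5,7):dx=-3,dy=-3->C
  (5,8):dx=-6,dy=-10->C; (5,9):dx=-2,dy=-8->C; (6,7):dx=-5,dy=-6->C; (6,8):dx=-8,dy=-13->C
  (6,9):dx=-4,dy=-11->C; (7,8):dx=-3,dy=-7->C; (7,9):dx=+1,dy=-5->D; (8,9):dx=+4,dy=+2->C
Step 2: C = 31, D = 5, total pairs = 36.
Step 3: tau = (C - D)/(n(n-1)/2) = (31 - 5)/36 = 0.722222.
Step 4: Exact two-sided p-value (enumerate n! = 362880 permutations of y under H0): p = 0.005886.
Step 5: alpha = 0.05. reject H0.

tau_b = 0.7222 (C=31, D=5), p = 0.005886, reject H0.


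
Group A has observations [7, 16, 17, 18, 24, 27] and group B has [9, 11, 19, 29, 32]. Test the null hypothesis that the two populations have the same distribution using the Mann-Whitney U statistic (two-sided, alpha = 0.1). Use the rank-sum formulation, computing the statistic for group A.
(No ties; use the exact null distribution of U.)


Step 1: Combine and sort all 11 observations; assign midranks.
sorted (value, group): (7,X), (9,Y), (11,Y), (16,X), (17,X), (18,X), (19,Y), (24,X), (27,X), (29,Y), (32,Y)
ranks: 7->1, 9->2, 11->3, 16->4, 17->5, 18->6, 19->7, 24->8, 27->9, 29->10, 32->11
Step 2: Rank sum for X: R1 = 1 + 4 + 5 + 6 + 8 + 9 = 33.
Step 3: U_X = R1 - n1(n1+1)/2 = 33 - 6*7/2 = 33 - 21 = 12.
       U_Y = n1*n2 - U_X = 30 - 12 = 18.
Step 4: No ties, so the exact null distribution of U (based on enumerating the C(11,6) = 462 equally likely rank assignments) gives the two-sided p-value.
Step 5: p-value = 0.662338; compare to alpha = 0.1. fail to reject H0.

U_X = 12, p = 0.662338, fail to reject H0 at alpha = 0.1.


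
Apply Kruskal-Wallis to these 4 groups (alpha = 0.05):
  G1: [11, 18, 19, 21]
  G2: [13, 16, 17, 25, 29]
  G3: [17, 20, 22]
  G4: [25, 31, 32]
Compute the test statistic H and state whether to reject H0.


Step 1: Combine all N = 15 observations and assign midranks.
sorted (value, group, rank): (11,G1,1), (13,G2,2), (16,G2,3), (17,G2,4.5), (17,G3,4.5), (18,G1,6), (19,G1,7), (20,G3,8), (21,G1,9), (22,G3,10), (25,G2,11.5), (25,G4,11.5), (29,G2,13), (31,G4,14), (32,G4,15)
Step 2: Sum ranks within each group.
R_1 = 23 (n_1 = 4)
R_2 = 34 (n_2 = 5)
R_3 = 22.5 (n_3 = 3)
R_4 = 40.5 (n_4 = 3)
Step 3: H = 12/(N(N+1)) * sum(R_i^2/n_i) - 3(N+1)
     = 12/(15*16) * (23^2/4 + 34^2/5 + 22.5^2/3 + 40.5^2/3) - 3*16
     = 0.050000 * 1078.95 - 48
     = 5.947500.
Step 4: Ties present; correction factor C = 1 - 12/(15^3 - 15) = 0.996429. Corrected H = 5.947500 / 0.996429 = 5.968817.
Step 5: Under H0, H ~ chi^2(3); p-value = 0.113137.
Step 6: alpha = 0.05. fail to reject H0.

H = 5.9688, df = 3, p = 0.113137, fail to reject H0.


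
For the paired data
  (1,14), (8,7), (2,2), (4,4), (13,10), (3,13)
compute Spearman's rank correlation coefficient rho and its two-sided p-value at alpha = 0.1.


Step 1: Rank x and y separately (midranks; no ties here).
rank(x): 1->1, 8->5, 2->2, 4->4, 13->6, 3->3
rank(y): 14->6, 7->3, 2->1, 4->2, 10->4, 13->5
Step 2: d_i = R_x(i) - R_y(i); compute d_i^2.
  (1-6)^2=25, (5-3)^2=4, (2-1)^2=1, (4-2)^2=4, (6-4)^2=4, (3-5)^2=4
sum(d^2) = 42.
Step 3: rho = 1 - 6*42 / (6*(6^2 - 1)) = 1 - 252/210 = -0.200000.
Step 4: Under H0, t = rho * sqrt((n-2)/(1-rho^2)) = -0.4082 ~ t(4).
Step 5: Two-sided p-value from the t-distribution with 4 df = 0.704000.
Step 6: alpha = 0.1. fail to reject H0.

rho = -0.2000, p = 0.704000, fail to reject H0 at alpha = 0.1.


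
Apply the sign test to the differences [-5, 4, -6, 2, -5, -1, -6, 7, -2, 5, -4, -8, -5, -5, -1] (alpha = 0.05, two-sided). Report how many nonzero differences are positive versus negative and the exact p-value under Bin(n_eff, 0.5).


Step 1: Discard zero differences. Original n = 15; n_eff = number of nonzero differences = 15.
Nonzero differences (with sign): -5, +4, -6, +2, -5, -1, -6, +7, -2, +5, -4, -8, -5, -5, -1
Step 2: Count signs: positive = 4, negative = 11.
Step 3: Under H0: P(positive) = 0.5, so the number of positives S ~ Bin(15, 0.5).
Step 4: Two-sided exact p-value = sum of Bin(15,0.5) probabilities at or below the observed probability = 0.118469.
Step 5: alpha = 0.05. fail to reject H0.

n_eff = 15, pos = 4, neg = 11, p = 0.118469, fail to reject H0.


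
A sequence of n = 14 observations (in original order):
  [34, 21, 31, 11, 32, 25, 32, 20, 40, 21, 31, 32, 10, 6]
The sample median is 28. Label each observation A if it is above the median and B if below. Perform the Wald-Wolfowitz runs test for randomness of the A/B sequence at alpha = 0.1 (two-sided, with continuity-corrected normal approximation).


Step 1: Compute median = 28; label A = above, B = below.
Labels in order: ABABABABABAABB  (n_A = 7, n_B = 7)
Step 2: Count runs R = 12.
Step 3: Under H0 (random ordering), E[R] = 2*n_A*n_B/(n_A+n_B) + 1 = 2*7*7/14 + 1 = 8.0000.
        Var[R] = 2*n_A*n_B*(2*n_A*n_B - n_A - n_B) / ((n_A+n_B)^2 * (n_A+n_B-1)) = 8232/2548 = 3.2308.
        SD[R] = 1.7974.
Step 4: Continuity-corrected z = (R - 0.5 - E[R]) / SD[R] = (12 - 0.5 - 8.0000) / 1.7974 = 1.9472.
Step 5: Two-sided p-value via normal approximation = 2*(1 - Phi(|z|)) = 0.051508.
Step 6: alpha = 0.1. reject H0.

R = 12, z = 1.9472, p = 0.051508, reject H0.


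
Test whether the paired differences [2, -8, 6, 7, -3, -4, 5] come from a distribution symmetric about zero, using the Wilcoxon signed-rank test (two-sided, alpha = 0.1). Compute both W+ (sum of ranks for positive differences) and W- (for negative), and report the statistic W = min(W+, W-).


Step 1: Drop any zero differences (none here) and take |d_i|.
|d| = [2, 8, 6, 7, 3, 4, 5]
Step 2: Midrank |d_i| (ties get averaged ranks).
ranks: |2|->1, |8|->7, |6|->5, |7|->6, |3|->2, |4|->3, |5|->4
Step 3: Attach original signs; sum ranks with positive sign and with negative sign.
W+ = 1 + 5 + 6 + 4 = 16
W- = 7 + 2 + 3 = 12
(Check: W+ + W- = 28 should equal n(n+1)/2 = 28.)
Step 4: Test statistic W = min(W+, W-) = 12.
Step 5: No ties, so the exact null distribution over the 2^7 = 128 sign assignments gives the two-sided p-value = 0.812500.
Step 6: alpha = 0.1. fail to reject H0.

W+ = 16, W- = 12, W = min = 12, p = 0.812500, fail to reject H0.


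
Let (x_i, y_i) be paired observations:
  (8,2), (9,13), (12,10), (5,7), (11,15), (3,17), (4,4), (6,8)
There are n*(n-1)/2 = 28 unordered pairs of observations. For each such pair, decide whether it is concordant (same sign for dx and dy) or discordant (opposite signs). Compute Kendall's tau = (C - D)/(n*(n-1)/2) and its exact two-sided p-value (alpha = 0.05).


Step 1: Enumerate the 28 unordered pairs (i,j) with i<j and classify each by sign(x_j-x_i) * sign(y_j-y_i).
  (1,2):dx=+1,dy=+11->C; (1,3):dx=+4,dy=+8->C; (1,4):dx=-3,dy=+5->D; (1,5):dx=+3,dy=+13->C
  (1,6):dx=-5,dy=+15->D; (1,7):dx=-4,dy=+2->D; (1,8):dx=-2,dy=+6->D; (2,3):dx=+3,dy=-3->D
  (2,4):dx=-4,dy=-6->C; (2,5):dx=+2,dy=+2->C; (2,6):dx=-6,dy=+4->D; (2,7):dx=-5,dy=-9->C
  (2,8):dx=-3,dy=-5->C; (3,4):dx=-7,dy=-3->C; (3,5):dx=-1,dy=+5->D; (3,6):dx=-9,dy=+7->D
  (3,7):dx=-8,dy=-6->C; (3,8):dx=-6,dy=-2->C; (4,5):dx=+6,dy=+8->C; (4,6):dx=-2,dy=+10->D
  (4,7):dx=-1,dy=-3->C; (4,8):dx=+1,dy=+1->C; (5,6):dx=-8,dy=+2->D; (5,7):dx=-7,dy=-11->C
  (5,8):dx=-5,dy=-7->C; (6,7):dx=+1,dy=-13->D; (6,8):dx=+3,dy=-9->D; (7,8):dx=+2,dy=+4->C
Step 2: C = 16, D = 12, total pairs = 28.
Step 3: tau = (C - D)/(n(n-1)/2) = (16 - 12)/28 = 0.142857.
Step 4: Exact two-sided p-value (enumerate n! = 40320 permutations of y under H0): p = 0.719544.
Step 5: alpha = 0.05. fail to reject H0.

tau_b = 0.1429 (C=16, D=12), p = 0.719544, fail to reject H0.


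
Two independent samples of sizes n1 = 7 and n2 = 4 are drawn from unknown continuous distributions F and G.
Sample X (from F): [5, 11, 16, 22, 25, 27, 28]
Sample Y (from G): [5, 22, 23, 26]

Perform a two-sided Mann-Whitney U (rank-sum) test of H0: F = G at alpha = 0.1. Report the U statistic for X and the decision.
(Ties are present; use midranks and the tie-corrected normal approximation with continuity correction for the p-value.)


Step 1: Combine and sort all 11 observations; assign midranks.
sorted (value, group): (5,X), (5,Y), (11,X), (16,X), (22,X), (22,Y), (23,Y), (25,X), (26,Y), (27,X), (28,X)
ranks: 5->1.5, 5->1.5, 11->3, 16->4, 22->5.5, 22->5.5, 23->7, 25->8, 26->9, 27->10, 28->11
Step 2: Rank sum for X: R1 = 1.5 + 3 + 4 + 5.5 + 8 + 10 + 11 = 43.
Step 3: U_X = R1 - n1(n1+1)/2 = 43 - 7*8/2 = 43 - 28 = 15.
       U_Y = n1*n2 - U_X = 28 - 15 = 13.
Step 4: Ties are present, so use the tie-corrected normal approximation (with continuity correction) for the p-value.
Step 5: p-value = 0.924376; compare to alpha = 0.1. fail to reject H0.

U_X = 15, p = 0.924376, fail to reject H0 at alpha = 0.1.


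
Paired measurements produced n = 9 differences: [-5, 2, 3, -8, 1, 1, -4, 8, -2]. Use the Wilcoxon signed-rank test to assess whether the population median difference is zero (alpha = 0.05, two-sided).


Step 1: Drop any zero differences (none here) and take |d_i|.
|d| = [5, 2, 3, 8, 1, 1, 4, 8, 2]
Step 2: Midrank |d_i| (ties get averaged ranks).
ranks: |5|->7, |2|->3.5, |3|->5, |8|->8.5, |1|->1.5, |1|->1.5, |4|->6, |8|->8.5, |2|->3.5
Step 3: Attach original signs; sum ranks with positive sign and with negative sign.
W+ = 3.5 + 5 + 1.5 + 1.5 + 8.5 = 20
W- = 7 + 8.5 + 6 + 3.5 = 25
(Check: W+ + W- = 45 should equal n(n+1)/2 = 45.)
Step 4: Test statistic W = min(W+, W-) = 20.
Step 5: Ties in |d|, so use the tie-corrected normal approximation.
        E[W] = n(n+1)/4 = 9*10/4 = 22.5.
        Tie groups: |d|=1 (t=2), |d|=2 (t=2), |d|=8 (t=2); sum(t^3 - t) = 18.
        Var[W] = n(n+1)(2n+1)/24 - sum(t^3-t)/48 = 1710/24 - 18/48 = 70.875.
        z = (W - E[W]) / sqrt(Var[W]) = (20 - 22.5) / 8.4187 = -0.2970.
        Two-sided p = 2*Phi(z) = 0.766499.
Step 6: alpha = 0.05. fail to reject H0.

W+ = 20, W- = 25, W = min = 20, p = 0.766499, fail to reject H0.


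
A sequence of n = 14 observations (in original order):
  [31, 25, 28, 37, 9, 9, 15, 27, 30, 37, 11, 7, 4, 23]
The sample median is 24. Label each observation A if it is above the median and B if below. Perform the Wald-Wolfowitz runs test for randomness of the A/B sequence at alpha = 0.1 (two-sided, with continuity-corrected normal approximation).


Step 1: Compute median = 24; label A = above, B = below.
Labels in order: AAAABBBAAABBBB  (n_A = 7, n_B = 7)
Step 2: Count runs R = 4.
Step 3: Under H0 (random ordering), E[R] = 2*n_A*n_B/(n_A+n_B) + 1 = 2*7*7/14 + 1 = 8.0000.
        Var[R] = 2*n_A*n_B*(2*n_A*n_B - n_A - n_B) / ((n_A+n_B)^2 * (n_A+n_B-1)) = 8232/2548 = 3.2308.
        SD[R] = 1.7974.
Step 4: Continuity-corrected z = (R + 0.5 - E[R]) / SD[R] = (4 + 0.5 - 8.0000) / 1.7974 = -1.9472.
Step 5: Two-sided p-value via normal approximation = 2*(1 - Phi(|z|)) = 0.051508.
Step 6: alpha = 0.1. reject H0.

R = 4, z = -1.9472, p = 0.051508, reject H0.


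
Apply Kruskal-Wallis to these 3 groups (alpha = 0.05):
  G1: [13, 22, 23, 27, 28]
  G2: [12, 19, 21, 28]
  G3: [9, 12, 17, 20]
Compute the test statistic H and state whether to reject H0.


Step 1: Combine all N = 13 observations and assign midranks.
sorted (value, group, rank): (9,G3,1), (12,G2,2.5), (12,G3,2.5), (13,G1,4), (17,G3,5), (19,G2,6), (20,G3,7), (21,G2,8), (22,G1,9), (23,G1,10), (27,G1,11), (28,G1,12.5), (28,G2,12.5)
Step 2: Sum ranks within each group.
R_1 = 46.5 (n_1 = 5)
R_2 = 29 (n_2 = 4)
R_3 = 15.5 (n_3 = 4)
Step 3: H = 12/(N(N+1)) * sum(R_i^2/n_i) - 3(N+1)
     = 12/(13*14) * (46.5^2/5 + 29^2/4 + 15.5^2/4) - 3*14
     = 0.065934 * 702.763 - 42
     = 4.335989.
Step 4: Ties present; correction factor C = 1 - 12/(13^3 - 13) = 0.994505. Corrected H = 4.335989 / 0.994505 = 4.359945.
Step 5: Under H0, H ~ chi^2(2); p-value = 0.113045.
Step 6: alpha = 0.05. fail to reject H0.

H = 4.3599, df = 2, p = 0.113045, fail to reject H0.
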